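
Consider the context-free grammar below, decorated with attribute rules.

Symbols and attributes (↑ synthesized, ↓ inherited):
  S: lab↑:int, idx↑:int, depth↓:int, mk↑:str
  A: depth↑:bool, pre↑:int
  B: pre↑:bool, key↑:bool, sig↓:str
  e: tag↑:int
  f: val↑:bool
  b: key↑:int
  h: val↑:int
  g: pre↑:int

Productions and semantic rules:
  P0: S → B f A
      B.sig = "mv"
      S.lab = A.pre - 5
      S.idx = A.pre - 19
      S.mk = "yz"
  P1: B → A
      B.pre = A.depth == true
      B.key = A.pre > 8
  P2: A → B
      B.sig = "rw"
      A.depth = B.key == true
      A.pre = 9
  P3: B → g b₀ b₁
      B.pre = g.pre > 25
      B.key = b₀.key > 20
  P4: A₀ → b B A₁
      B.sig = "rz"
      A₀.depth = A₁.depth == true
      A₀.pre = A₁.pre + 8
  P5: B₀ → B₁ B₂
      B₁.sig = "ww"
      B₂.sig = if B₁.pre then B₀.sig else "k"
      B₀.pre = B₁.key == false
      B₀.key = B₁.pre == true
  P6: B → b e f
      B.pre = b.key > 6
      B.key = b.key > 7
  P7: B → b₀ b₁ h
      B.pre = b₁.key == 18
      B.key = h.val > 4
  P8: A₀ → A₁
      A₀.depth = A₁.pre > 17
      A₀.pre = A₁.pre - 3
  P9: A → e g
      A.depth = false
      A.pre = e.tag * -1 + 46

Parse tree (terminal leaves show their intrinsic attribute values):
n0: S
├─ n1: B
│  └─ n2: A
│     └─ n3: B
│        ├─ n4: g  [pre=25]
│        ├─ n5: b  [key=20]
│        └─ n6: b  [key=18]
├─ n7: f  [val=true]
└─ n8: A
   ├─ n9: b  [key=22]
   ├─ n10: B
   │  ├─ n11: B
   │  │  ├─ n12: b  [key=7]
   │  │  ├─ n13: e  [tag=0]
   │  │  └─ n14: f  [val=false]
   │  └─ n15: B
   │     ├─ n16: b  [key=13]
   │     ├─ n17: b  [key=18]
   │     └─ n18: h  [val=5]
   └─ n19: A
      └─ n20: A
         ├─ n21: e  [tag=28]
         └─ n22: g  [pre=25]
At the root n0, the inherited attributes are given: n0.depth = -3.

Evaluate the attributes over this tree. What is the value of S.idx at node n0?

4

1. n0.depth = -3  [given at root]
2. n1.sig = "mv"  ["mv"]
3. n3.sig = "rw"  ["rw"]
4. n4.pre = 25  [terminal]
5. n5.key = 20  [terminal]
6. n6.key = 18  [terminal]
7. n3.pre = false  [g.pre > 25]
8. n3.key = false  [b₀.key > 20]
9. n2.depth = false  [B.key == true]
10. n2.pre = 9  [9]
11. n1.pre = false  [A.depth == true]
12. n1.key = true  [A.pre > 8]
13. n7.val = true  [terminal]
14. n9.key = 22  [terminal]
15. n10.sig = "rz"  ["rz"]
16. n11.sig = "ww"  ["ww"]
17. n12.key = 7  [terminal]
18. n13.tag = 0  [terminal]
19. n14.val = false  [terminal]
20. n11.pre = true  [b.key > 6]
21. n11.key = false  [b.key > 7]
22. n15.sig = "rz"  [if B₁.pre then B₀.sig else "k"]
23. n16.key = 13  [terminal]
24. n17.key = 18  [terminal]
25. n18.val = 5  [terminal]
26. n15.pre = true  [b₁.key == 18]
27. n15.key = true  [h.val > 4]
28. n10.pre = true  [B₁.key == false]
29. n10.key = true  [B₁.pre == true]
30. n21.tag = 28  [terminal]
31. n22.pre = 25  [terminal]
32. n20.depth = false  [false]
33. n20.pre = 18  [e.tag * -1 + 46]
34. n19.depth = true  [A₁.pre > 17]
35. n19.pre = 15  [A₁.pre - 3]
36. n8.depth = true  [A₁.depth == true]
37. n8.pre = 23  [A₁.pre + 8]
38. n0.lab = 18  [A.pre - 5]
39. n0.idx = 4  [A.pre - 19]
40. n0.mk = "yz"  ["yz"]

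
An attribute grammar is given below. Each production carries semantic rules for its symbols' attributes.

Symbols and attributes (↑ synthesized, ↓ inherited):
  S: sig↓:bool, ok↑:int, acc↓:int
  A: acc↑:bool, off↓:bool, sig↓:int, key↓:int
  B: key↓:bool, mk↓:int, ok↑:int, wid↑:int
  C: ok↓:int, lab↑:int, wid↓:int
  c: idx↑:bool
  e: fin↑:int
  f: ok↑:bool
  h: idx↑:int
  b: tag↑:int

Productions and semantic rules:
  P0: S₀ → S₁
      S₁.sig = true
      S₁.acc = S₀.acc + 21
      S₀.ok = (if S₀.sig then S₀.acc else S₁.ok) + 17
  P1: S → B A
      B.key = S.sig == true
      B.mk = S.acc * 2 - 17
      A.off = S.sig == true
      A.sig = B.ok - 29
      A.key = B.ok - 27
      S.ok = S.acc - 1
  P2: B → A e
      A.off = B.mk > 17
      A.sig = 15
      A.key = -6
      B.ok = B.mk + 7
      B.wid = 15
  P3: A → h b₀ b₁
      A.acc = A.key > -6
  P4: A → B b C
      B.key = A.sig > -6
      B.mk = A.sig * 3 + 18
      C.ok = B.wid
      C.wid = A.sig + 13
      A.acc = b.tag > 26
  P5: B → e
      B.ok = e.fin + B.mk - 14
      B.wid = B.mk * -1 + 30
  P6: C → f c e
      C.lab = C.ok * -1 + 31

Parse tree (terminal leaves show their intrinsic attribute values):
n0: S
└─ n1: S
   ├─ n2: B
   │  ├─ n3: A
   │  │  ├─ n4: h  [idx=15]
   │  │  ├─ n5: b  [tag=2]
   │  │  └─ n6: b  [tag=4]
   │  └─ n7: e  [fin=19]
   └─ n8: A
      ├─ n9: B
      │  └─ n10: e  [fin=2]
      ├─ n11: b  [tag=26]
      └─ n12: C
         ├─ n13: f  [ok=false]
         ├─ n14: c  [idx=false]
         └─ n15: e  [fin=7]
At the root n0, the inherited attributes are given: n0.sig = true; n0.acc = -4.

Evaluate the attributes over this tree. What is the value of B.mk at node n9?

1. n0.sig = true  [given at root]
2. n0.acc = -4  [given at root]
3. n1.sig = true  [true]
4. n1.acc = 17  [S₀.acc + 21]
5. n2.key = true  [S.sig == true]
6. n2.mk = 17  [S.acc * 2 - 17]
7. n3.off = false  [B.mk > 17]
8. n3.sig = 15  [15]
9. n3.key = -6  [-6]
10. n4.idx = 15  [terminal]
11. n5.tag = 2  [terminal]
12. n6.tag = 4  [terminal]
13. n3.acc = false  [A.key > -6]
14. n7.fin = 19  [terminal]
15. n2.ok = 24  [B.mk + 7]
16. n2.wid = 15  [15]
17. n8.off = true  [S.sig == true]
18. n8.sig = -5  [B.ok - 29]
19. n8.key = -3  [B.ok - 27]
20. n9.key = true  [A.sig > -6]
21. n9.mk = 3  [A.sig * 3 + 18]
22. n10.fin = 2  [terminal]
23. n9.ok = -9  [e.fin + B.mk - 14]
24. n9.wid = 27  [B.mk * -1 + 30]
25. n11.tag = 26  [terminal]
26. n12.ok = 27  [B.wid]
27. n12.wid = 8  [A.sig + 13]
28. n13.ok = false  [terminal]
29. n14.idx = false  [terminal]
30. n15.fin = 7  [terminal]
31. n12.lab = 4  [C.ok * -1 + 31]
32. n8.acc = false  [b.tag > 26]
33. n1.ok = 16  [S.acc - 1]
34. n0.ok = 13  [(if S₀.sig then S₀.acc else S₁.ok) + 17]

3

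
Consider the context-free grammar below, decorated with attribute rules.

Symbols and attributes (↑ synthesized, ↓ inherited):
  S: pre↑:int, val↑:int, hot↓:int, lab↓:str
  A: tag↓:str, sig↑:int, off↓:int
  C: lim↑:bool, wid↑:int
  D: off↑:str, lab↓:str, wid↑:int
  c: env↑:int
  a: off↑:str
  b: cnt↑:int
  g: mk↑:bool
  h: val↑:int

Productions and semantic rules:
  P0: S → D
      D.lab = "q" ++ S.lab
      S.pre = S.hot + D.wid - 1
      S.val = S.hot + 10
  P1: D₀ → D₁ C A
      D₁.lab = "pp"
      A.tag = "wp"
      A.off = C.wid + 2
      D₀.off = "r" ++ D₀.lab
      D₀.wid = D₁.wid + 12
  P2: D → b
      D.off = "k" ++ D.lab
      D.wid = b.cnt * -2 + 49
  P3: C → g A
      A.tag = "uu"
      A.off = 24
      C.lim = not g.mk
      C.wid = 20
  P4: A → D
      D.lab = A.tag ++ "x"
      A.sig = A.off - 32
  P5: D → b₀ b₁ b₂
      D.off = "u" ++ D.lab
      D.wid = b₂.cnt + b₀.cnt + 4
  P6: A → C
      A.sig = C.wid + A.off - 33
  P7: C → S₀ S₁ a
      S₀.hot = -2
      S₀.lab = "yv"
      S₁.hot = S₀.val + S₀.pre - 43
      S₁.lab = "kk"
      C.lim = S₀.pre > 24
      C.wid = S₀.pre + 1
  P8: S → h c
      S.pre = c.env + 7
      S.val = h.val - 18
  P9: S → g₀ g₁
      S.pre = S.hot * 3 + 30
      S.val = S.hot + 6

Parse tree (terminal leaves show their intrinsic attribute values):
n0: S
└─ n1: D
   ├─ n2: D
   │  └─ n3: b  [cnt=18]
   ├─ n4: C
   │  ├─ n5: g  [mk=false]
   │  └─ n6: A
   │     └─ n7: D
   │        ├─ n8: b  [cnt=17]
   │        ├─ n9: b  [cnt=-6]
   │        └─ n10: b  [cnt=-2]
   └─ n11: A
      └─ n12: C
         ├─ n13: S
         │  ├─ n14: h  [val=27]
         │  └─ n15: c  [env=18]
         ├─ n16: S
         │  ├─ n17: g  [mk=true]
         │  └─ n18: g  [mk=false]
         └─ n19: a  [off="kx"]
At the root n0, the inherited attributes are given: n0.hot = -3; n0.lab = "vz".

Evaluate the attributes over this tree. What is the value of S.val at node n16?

-3

1. n0.hot = -3  [given at root]
2. n0.lab = "vz"  [given at root]
3. n1.lab = "qvz"  ["q" ++ S.lab]
4. n2.lab = "pp"  ["pp"]
5. n3.cnt = 18  [terminal]
6. n2.off = "kpp"  ["k" ++ D.lab]
7. n2.wid = 13  [b.cnt * -2 + 49]
8. n5.mk = false  [terminal]
9. n6.tag = "uu"  ["uu"]
10. n6.off = 24  [24]
11. n7.lab = "uux"  [A.tag ++ "x"]
12. n8.cnt = 17  [terminal]
13. n9.cnt = -6  [terminal]
14. n10.cnt = -2  [terminal]
15. n7.off = "uuux"  ["u" ++ D.lab]
16. n7.wid = 19  [b₂.cnt + b₀.cnt + 4]
17. n6.sig = -8  [A.off - 32]
18. n4.lim = true  [not g.mk]
19. n4.wid = 20  [20]
20. n11.tag = "wp"  ["wp"]
21. n11.off = 22  [C.wid + 2]
22. n13.hot = -2  [-2]
23. n13.lab = "yv"  ["yv"]
24. n14.val = 27  [terminal]
25. n15.env = 18  [terminal]
26. n13.pre = 25  [c.env + 7]
27. n13.val = 9  [h.val - 18]
28. n16.hot = -9  [S₀.val + S₀.pre - 43]
29. n16.lab = "kk"  ["kk"]
30. n17.mk = true  [terminal]
31. n18.mk = false  [terminal]
32. n16.pre = 3  [S.hot * 3 + 30]
33. n16.val = -3  [S.hot + 6]
34. n19.off = "kx"  [terminal]
35. n12.lim = true  [S₀.pre > 24]
36. n12.wid = 26  [S₀.pre + 1]
37. n11.sig = 15  [C.wid + A.off - 33]
38. n1.off = "rqvz"  ["r" ++ D₀.lab]
39. n1.wid = 25  [D₁.wid + 12]
40. n0.pre = 21  [S.hot + D.wid - 1]
41. n0.val = 7  [S.hot + 10]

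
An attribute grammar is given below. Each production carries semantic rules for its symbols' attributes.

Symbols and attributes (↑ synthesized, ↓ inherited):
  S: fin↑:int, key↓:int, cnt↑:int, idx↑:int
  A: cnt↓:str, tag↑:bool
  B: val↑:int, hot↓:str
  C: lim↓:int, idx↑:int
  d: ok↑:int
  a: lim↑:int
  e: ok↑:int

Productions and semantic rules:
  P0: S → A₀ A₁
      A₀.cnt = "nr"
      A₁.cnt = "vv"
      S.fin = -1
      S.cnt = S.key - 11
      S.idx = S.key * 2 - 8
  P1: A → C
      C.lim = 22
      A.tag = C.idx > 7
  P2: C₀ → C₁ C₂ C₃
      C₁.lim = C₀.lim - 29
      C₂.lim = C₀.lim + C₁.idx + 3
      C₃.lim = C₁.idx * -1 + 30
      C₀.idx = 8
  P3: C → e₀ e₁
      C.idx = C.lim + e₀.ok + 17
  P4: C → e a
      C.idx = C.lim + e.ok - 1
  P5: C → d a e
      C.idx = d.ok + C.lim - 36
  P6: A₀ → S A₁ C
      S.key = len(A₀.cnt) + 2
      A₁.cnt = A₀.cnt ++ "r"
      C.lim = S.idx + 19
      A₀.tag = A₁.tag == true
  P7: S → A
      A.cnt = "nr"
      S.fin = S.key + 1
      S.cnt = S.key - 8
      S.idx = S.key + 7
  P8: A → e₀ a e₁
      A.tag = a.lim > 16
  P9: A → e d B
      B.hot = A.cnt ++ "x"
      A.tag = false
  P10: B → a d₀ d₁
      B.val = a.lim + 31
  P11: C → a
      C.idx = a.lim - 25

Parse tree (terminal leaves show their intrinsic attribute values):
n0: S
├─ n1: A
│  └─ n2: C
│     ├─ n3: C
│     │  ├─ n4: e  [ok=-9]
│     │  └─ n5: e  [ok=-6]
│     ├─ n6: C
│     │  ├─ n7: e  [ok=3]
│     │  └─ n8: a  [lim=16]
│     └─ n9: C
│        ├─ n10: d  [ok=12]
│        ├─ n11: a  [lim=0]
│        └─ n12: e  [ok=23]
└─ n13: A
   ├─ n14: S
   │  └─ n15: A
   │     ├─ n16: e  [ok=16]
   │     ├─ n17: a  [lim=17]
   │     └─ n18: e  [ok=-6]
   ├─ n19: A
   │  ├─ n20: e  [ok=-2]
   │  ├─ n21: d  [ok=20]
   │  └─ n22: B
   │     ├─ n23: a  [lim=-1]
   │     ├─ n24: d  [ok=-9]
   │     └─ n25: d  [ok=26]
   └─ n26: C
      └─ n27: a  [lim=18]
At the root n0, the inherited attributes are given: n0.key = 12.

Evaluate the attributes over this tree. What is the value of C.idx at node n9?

5

1. n0.key = 12  [given at root]
2. n1.cnt = "nr"  ["nr"]
3. n2.lim = 22  [22]
4. n3.lim = -7  [C₀.lim - 29]
5. n4.ok = -9  [terminal]
6. n5.ok = -6  [terminal]
7. n3.idx = 1  [C.lim + e₀.ok + 17]
8. n6.lim = 26  [C₀.lim + C₁.idx + 3]
9. n7.ok = 3  [terminal]
10. n8.lim = 16  [terminal]
11. n6.idx = 28  [C.lim + e.ok - 1]
12. n9.lim = 29  [C₁.idx * -1 + 30]
13. n10.ok = 12  [terminal]
14. n11.lim = 0  [terminal]
15. n12.ok = 23  [terminal]
16. n9.idx = 5  [d.ok + C.lim - 36]
17. n2.idx = 8  [8]
18. n1.tag = true  [C.idx > 7]
19. n13.cnt = "vv"  ["vv"]
20. n14.key = 4  [len(A₀.cnt) + 2]
21. n15.cnt = "nr"  ["nr"]
22. n16.ok = 16  [terminal]
23. n17.lim = 17  [terminal]
24. n18.ok = -6  [terminal]
25. n15.tag = true  [a.lim > 16]
26. n14.fin = 5  [S.key + 1]
27. n14.cnt = -4  [S.key - 8]
28. n14.idx = 11  [S.key + 7]
29. n19.cnt = "vvr"  [A₀.cnt ++ "r"]
30. n20.ok = -2  [terminal]
31. n21.ok = 20  [terminal]
32. n22.hot = "vvrx"  [A.cnt ++ "x"]
33. n23.lim = -1  [terminal]
34. n24.ok = -9  [terminal]
35. n25.ok = 26  [terminal]
36. n22.val = 30  [a.lim + 31]
37. n19.tag = false  [false]
38. n26.lim = 30  [S.idx + 19]
39. n27.lim = 18  [terminal]
40. n26.idx = -7  [a.lim - 25]
41. n13.tag = false  [A₁.tag == true]
42. n0.fin = -1  [-1]
43. n0.cnt = 1  [S.key - 11]
44. n0.idx = 16  [S.key * 2 - 8]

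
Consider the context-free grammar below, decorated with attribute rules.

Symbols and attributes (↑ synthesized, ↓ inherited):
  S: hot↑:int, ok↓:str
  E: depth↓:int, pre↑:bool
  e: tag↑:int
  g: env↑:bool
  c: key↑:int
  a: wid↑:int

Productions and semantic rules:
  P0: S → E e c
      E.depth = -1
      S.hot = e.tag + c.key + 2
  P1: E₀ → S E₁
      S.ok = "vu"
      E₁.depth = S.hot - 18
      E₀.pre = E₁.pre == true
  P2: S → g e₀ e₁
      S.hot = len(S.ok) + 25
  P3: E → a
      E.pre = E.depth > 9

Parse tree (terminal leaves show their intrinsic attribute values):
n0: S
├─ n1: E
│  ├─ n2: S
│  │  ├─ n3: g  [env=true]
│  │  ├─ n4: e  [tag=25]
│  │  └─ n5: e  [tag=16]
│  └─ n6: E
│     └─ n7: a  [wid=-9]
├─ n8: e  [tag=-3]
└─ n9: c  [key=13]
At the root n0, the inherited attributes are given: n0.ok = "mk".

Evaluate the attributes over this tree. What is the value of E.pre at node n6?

false

1. n0.ok = "mk"  [given at root]
2. n1.depth = -1  [-1]
3. n2.ok = "vu"  ["vu"]
4. n3.env = true  [terminal]
5. n4.tag = 25  [terminal]
6. n5.tag = 16  [terminal]
7. n2.hot = 27  [len(S.ok) + 25]
8. n6.depth = 9  [S.hot - 18]
9. n7.wid = -9  [terminal]
10. n6.pre = false  [E.depth > 9]
11. n1.pre = false  [E₁.pre == true]
12. n8.tag = -3  [terminal]
13. n9.key = 13  [terminal]
14. n0.hot = 12  [e.tag + c.key + 2]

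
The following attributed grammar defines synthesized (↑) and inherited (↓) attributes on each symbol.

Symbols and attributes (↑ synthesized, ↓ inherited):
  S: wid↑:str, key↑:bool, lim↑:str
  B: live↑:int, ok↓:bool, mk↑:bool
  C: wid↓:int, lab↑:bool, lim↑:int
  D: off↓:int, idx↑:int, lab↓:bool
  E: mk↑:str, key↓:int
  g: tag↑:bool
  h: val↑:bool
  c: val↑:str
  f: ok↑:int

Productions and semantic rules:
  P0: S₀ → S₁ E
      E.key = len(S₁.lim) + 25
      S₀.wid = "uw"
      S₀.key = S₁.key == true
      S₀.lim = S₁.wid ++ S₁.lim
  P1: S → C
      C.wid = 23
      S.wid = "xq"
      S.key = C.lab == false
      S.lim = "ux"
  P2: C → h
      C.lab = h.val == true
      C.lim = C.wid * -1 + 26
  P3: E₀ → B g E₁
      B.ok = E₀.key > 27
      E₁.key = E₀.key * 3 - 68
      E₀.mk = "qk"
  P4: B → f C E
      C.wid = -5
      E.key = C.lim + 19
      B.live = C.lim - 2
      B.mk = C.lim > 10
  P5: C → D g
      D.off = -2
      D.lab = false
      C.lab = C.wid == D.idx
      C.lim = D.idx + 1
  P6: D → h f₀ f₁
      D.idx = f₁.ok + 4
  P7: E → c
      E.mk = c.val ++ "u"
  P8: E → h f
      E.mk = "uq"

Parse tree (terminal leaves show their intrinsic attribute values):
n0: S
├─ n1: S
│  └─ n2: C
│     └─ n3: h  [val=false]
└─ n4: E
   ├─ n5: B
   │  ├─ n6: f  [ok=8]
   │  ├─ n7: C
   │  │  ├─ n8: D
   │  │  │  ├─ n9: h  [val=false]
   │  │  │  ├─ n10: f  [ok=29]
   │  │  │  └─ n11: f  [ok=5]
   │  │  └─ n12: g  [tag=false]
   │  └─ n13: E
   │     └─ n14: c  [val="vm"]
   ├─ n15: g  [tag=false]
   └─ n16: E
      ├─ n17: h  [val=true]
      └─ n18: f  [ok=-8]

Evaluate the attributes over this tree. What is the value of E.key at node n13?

29

1. n2.wid = 23  [23]
2. n3.val = false  [terminal]
3. n2.lab = false  [h.val == true]
4. n2.lim = 3  [C.wid * -1 + 26]
5. n1.wid = "xq"  ["xq"]
6. n1.key = true  [C.lab == false]
7. n1.lim = "ux"  ["ux"]
8. n4.key = 27  [len(S₁.lim) + 25]
9. n5.ok = false  [E₀.key > 27]
10. n6.ok = 8  [terminal]
11. n7.wid = -5  [-5]
12. n8.off = -2  [-2]
13. n8.lab = false  [false]
14. n9.val = false  [terminal]
15. n10.ok = 29  [terminal]
16. n11.ok = 5  [terminal]
17. n8.idx = 9  [f₁.ok + 4]
18. n12.tag = false  [terminal]
19. n7.lab = false  [C.wid == D.idx]
20. n7.lim = 10  [D.idx + 1]
21. n13.key = 29  [C.lim + 19]
22. n14.val = "vm"  [terminal]
23. n13.mk = "vmu"  [c.val ++ "u"]
24. n5.live = 8  [C.lim - 2]
25. n5.mk = false  [C.lim > 10]
26. n15.tag = false  [terminal]
27. n16.key = 13  [E₀.key * 3 - 68]
28. n17.val = true  [terminal]
29. n18.ok = -8  [terminal]
30. n16.mk = "uq"  ["uq"]
31. n4.mk = "qk"  ["qk"]
32. n0.wid = "uw"  ["uw"]
33. n0.key = true  [S₁.key == true]
34. n0.lim = "xqux"  [S₁.wid ++ S₁.lim]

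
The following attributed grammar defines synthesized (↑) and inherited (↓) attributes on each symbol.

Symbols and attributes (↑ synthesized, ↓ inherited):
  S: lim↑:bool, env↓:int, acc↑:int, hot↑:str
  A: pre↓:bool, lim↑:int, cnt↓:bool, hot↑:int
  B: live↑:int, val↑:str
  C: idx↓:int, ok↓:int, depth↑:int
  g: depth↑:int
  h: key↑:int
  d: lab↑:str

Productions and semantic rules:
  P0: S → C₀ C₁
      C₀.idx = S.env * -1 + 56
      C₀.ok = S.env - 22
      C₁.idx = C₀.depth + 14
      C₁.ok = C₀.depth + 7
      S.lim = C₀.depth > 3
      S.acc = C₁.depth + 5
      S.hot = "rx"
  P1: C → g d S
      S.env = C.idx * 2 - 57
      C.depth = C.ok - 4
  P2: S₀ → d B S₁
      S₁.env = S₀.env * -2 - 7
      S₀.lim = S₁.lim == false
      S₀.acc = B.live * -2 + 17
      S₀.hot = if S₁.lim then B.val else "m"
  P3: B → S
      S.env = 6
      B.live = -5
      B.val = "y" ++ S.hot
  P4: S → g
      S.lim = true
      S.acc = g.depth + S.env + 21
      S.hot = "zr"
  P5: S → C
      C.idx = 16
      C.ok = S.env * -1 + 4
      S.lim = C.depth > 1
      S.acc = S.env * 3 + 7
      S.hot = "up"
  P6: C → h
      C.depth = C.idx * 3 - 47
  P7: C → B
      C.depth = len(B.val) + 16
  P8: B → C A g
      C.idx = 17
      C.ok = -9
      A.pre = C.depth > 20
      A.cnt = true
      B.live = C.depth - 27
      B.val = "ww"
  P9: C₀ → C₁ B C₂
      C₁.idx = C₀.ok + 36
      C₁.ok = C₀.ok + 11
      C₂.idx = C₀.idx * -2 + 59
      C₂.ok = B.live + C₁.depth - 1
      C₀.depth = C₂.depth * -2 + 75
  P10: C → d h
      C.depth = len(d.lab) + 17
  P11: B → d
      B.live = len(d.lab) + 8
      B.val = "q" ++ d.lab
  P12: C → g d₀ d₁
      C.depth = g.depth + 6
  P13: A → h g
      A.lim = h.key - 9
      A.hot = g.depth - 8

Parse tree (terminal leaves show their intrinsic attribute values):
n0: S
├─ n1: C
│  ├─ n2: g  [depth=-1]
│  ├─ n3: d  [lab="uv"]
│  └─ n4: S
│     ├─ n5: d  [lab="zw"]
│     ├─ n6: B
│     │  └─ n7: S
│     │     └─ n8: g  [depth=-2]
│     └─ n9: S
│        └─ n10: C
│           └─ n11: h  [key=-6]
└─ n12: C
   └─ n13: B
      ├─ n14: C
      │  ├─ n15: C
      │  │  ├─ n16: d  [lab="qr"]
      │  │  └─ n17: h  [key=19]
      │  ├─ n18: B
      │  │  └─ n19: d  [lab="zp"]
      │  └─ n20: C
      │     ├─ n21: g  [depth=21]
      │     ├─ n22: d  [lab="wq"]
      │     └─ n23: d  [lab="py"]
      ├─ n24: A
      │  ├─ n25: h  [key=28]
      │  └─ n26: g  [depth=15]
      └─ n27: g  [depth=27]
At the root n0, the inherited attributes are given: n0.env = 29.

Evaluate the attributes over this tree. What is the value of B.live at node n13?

-6

1. n0.env = 29  [given at root]
2. n1.idx = 27  [S.env * -1 + 56]
3. n1.ok = 7  [S.env - 22]
4. n2.depth = -1  [terminal]
5. n3.lab = "uv"  [terminal]
6. n4.env = -3  [C.idx * 2 - 57]
7. n5.lab = "zw"  [terminal]
8. n7.env = 6  [6]
9. n8.depth = -2  [terminal]
10. n7.lim = true  [true]
11. n7.acc = 25  [g.depth + S.env + 21]
12. n7.hot = "zr"  ["zr"]
13. n6.live = -5  [-5]
14. n6.val = "yzr"  ["y" ++ S.hot]
15. n9.env = -1  [S₀.env * -2 - 7]
16. n10.idx = 16  [16]
17. n10.ok = 5  [S.env * -1 + 4]
18. n11.key = -6  [terminal]
19. n10.depth = 1  [C.idx * 3 - 47]
20. n9.lim = false  [C.depth > 1]
21. n9.acc = 4  [S.env * 3 + 7]
22. n9.hot = "up"  ["up"]
23. n4.lim = true  [S₁.lim == false]
24. n4.acc = 27  [B.live * -2 + 17]
25. n4.hot = "m"  [if S₁.lim then B.val else "m"]
26. n1.depth = 3  [C.ok - 4]
27. n12.idx = 17  [C₀.depth + 14]
28. n12.ok = 10  [C₀.depth + 7]
29. n14.idx = 17  [17]
30. n14.ok = -9  [-9]
31. n15.idx = 27  [C₀.ok + 36]
32. n15.ok = 2  [C₀.ok + 11]
33. n16.lab = "qr"  [terminal]
34. n17.key = 19  [terminal]
35. n15.depth = 19  [len(d.lab) + 17]
36. n19.lab = "zp"  [terminal]
37. n18.live = 10  [len(d.lab) + 8]
38. n18.val = "qzp"  ["q" ++ d.lab]
39. n20.idx = 25  [C₀.idx * -2 + 59]
40. n20.ok = 28  [B.live + C₁.depth - 1]
41. n21.depth = 21  [terminal]
42. n22.lab = "wq"  [terminal]
43. n23.lab = "py"  [terminal]
44. n20.depth = 27  [g.depth + 6]
45. n14.depth = 21  [C₂.depth * -2 + 75]
46. n24.pre = true  [C.depth > 20]
47. n24.cnt = true  [true]
48. n25.key = 28  [terminal]
49. n26.depth = 15  [terminal]
50. n24.lim = 19  [h.key - 9]
51. n24.hot = 7  [g.depth - 8]
52. n27.depth = 27  [terminal]
53. n13.live = -6  [C.depth - 27]
54. n13.val = "ww"  ["ww"]
55. n12.depth = 18  [len(B.val) + 16]
56. n0.lim = false  [C₀.depth > 3]
57. n0.acc = 23  [C₁.depth + 5]
58. n0.hot = "rx"  ["rx"]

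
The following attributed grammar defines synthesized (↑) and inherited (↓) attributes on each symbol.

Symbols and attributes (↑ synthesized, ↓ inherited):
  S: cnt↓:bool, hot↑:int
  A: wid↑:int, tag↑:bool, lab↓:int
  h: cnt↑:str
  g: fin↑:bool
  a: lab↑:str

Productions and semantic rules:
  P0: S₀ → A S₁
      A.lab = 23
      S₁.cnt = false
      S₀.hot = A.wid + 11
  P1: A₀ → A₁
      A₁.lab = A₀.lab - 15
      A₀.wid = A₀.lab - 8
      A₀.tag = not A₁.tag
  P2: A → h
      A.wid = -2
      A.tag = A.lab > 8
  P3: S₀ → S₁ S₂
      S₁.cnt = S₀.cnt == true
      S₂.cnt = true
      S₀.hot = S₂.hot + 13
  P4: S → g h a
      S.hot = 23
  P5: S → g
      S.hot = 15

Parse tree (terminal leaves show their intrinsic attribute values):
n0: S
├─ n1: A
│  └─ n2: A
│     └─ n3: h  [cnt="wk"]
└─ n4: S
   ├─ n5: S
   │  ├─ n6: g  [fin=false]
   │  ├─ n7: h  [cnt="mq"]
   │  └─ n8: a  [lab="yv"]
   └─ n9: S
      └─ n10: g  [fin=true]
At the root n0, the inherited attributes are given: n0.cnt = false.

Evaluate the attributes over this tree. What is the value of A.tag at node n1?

1. n0.cnt = false  [given at root]
2. n1.lab = 23  [23]
3. n2.lab = 8  [A₀.lab - 15]
4. n3.cnt = "wk"  [terminal]
5. n2.wid = -2  [-2]
6. n2.tag = false  [A.lab > 8]
7. n1.wid = 15  [A₀.lab - 8]
8. n1.tag = true  [not A₁.tag]
9. n4.cnt = false  [false]
10. n5.cnt = false  [S₀.cnt == true]
11. n6.fin = false  [terminal]
12. n7.cnt = "mq"  [terminal]
13. n8.lab = "yv"  [terminal]
14. n5.hot = 23  [23]
15. n9.cnt = true  [true]
16. n10.fin = true  [terminal]
17. n9.hot = 15  [15]
18. n4.hot = 28  [S₂.hot + 13]
19. n0.hot = 26  [A.wid + 11]

true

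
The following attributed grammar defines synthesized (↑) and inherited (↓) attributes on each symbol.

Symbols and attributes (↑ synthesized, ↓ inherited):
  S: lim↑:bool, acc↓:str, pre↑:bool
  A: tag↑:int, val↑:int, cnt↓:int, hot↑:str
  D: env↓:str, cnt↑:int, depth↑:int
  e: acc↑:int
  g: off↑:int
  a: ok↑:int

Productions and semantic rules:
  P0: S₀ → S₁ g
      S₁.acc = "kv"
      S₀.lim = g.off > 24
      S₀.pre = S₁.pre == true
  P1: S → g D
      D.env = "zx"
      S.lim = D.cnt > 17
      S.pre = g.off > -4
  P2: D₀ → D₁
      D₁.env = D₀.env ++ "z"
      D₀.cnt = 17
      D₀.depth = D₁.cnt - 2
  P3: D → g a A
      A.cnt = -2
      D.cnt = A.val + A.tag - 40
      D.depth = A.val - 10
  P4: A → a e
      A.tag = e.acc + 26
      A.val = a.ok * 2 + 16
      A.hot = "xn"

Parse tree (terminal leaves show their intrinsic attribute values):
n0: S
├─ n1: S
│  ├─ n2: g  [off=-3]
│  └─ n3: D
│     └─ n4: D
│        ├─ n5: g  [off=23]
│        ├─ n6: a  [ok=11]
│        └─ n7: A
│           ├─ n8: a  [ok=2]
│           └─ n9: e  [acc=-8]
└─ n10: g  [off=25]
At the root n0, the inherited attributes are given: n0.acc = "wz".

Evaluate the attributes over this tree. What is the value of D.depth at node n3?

1. n0.acc = "wz"  [given at root]
2. n1.acc = "kv"  ["kv"]
3. n2.off = -3  [terminal]
4. n3.env = "zx"  ["zx"]
5. n4.env = "zxz"  [D₀.env ++ "z"]
6. n5.off = 23  [terminal]
7. n6.ok = 11  [terminal]
8. n7.cnt = -2  [-2]
9. n8.ok = 2  [terminal]
10. n9.acc = -8  [terminal]
11. n7.tag = 18  [e.acc + 26]
12. n7.val = 20  [a.ok * 2 + 16]
13. n7.hot = "xn"  ["xn"]
14. n4.cnt = -2  [A.val + A.tag - 40]
15. n4.depth = 10  [A.val - 10]
16. n3.cnt = 17  [17]
17. n3.depth = -4  [D₁.cnt - 2]
18. n1.lim = false  [D.cnt > 17]
19. n1.pre = true  [g.off > -4]
20. n10.off = 25  [terminal]
21. n0.lim = true  [g.off > 24]
22. n0.pre = true  [S₁.pre == true]

-4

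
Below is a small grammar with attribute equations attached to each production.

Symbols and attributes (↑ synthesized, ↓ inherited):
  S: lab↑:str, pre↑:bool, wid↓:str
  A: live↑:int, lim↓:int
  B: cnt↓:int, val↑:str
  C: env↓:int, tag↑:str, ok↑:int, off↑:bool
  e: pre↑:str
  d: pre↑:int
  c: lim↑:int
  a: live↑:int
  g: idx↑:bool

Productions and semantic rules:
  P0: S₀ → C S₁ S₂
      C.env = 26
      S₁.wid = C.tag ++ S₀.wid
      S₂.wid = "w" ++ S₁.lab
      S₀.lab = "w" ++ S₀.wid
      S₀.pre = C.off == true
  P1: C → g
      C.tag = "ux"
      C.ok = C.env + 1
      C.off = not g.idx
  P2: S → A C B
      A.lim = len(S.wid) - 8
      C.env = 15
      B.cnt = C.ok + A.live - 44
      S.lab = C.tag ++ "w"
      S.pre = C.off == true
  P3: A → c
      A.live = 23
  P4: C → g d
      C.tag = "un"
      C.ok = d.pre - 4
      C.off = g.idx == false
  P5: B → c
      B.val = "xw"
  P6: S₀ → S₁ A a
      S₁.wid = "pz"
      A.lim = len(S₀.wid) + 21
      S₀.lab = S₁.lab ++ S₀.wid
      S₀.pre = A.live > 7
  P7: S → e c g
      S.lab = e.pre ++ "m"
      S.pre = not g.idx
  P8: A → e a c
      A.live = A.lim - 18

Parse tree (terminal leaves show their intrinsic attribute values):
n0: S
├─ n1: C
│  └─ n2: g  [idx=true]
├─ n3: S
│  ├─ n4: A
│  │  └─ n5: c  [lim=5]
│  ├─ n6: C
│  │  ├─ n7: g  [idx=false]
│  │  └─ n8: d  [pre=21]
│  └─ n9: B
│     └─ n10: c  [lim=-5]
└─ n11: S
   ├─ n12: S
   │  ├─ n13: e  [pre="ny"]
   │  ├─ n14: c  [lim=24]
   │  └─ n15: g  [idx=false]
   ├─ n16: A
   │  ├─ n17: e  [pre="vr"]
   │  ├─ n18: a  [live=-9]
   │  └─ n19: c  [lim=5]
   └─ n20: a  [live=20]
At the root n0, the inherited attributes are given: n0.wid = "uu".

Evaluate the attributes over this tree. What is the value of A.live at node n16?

1. n0.wid = "uu"  [given at root]
2. n1.env = 26  [26]
3. n2.idx = true  [terminal]
4. n1.tag = "ux"  ["ux"]
5. n1.ok = 27  [C.env + 1]
6. n1.off = false  [not g.idx]
7. n3.wid = "uxuu"  [C.tag ++ S₀.wid]
8. n4.lim = -4  [len(S.wid) - 8]
9. n5.lim = 5  [terminal]
10. n4.live = 23  [23]
11. n6.env = 15  [15]
12. n7.idx = false  [terminal]
13. n8.pre = 21  [terminal]
14. n6.tag = "un"  ["un"]
15. n6.ok = 17  [d.pre - 4]
16. n6.off = true  [g.idx == false]
17. n9.cnt = -4  [C.ok + A.live - 44]
18. n10.lim = -5  [terminal]
19. n9.val = "xw"  ["xw"]
20. n3.lab = "unw"  [C.tag ++ "w"]
21. n3.pre = true  [C.off == true]
22. n11.wid = "wunw"  ["w" ++ S₁.lab]
23. n12.wid = "pz"  ["pz"]
24. n13.pre = "ny"  [terminal]
25. n14.lim = 24  [terminal]
26. n15.idx = false  [terminal]
27. n12.lab = "nym"  [e.pre ++ "m"]
28. n12.pre = true  [not g.idx]
29. n16.lim = 25  [len(S₀.wid) + 21]
30. n17.pre = "vr"  [terminal]
31. n18.live = -9  [terminal]
32. n19.lim = 5  [terminal]
33. n16.live = 7  [A.lim - 18]
34. n20.live = 20  [terminal]
35. n11.lab = "nymwunw"  [S₁.lab ++ S₀.wid]
36. n11.pre = false  [A.live > 7]
37. n0.lab = "wuu"  ["w" ++ S₀.wid]
38. n0.pre = false  [C.off == true]

7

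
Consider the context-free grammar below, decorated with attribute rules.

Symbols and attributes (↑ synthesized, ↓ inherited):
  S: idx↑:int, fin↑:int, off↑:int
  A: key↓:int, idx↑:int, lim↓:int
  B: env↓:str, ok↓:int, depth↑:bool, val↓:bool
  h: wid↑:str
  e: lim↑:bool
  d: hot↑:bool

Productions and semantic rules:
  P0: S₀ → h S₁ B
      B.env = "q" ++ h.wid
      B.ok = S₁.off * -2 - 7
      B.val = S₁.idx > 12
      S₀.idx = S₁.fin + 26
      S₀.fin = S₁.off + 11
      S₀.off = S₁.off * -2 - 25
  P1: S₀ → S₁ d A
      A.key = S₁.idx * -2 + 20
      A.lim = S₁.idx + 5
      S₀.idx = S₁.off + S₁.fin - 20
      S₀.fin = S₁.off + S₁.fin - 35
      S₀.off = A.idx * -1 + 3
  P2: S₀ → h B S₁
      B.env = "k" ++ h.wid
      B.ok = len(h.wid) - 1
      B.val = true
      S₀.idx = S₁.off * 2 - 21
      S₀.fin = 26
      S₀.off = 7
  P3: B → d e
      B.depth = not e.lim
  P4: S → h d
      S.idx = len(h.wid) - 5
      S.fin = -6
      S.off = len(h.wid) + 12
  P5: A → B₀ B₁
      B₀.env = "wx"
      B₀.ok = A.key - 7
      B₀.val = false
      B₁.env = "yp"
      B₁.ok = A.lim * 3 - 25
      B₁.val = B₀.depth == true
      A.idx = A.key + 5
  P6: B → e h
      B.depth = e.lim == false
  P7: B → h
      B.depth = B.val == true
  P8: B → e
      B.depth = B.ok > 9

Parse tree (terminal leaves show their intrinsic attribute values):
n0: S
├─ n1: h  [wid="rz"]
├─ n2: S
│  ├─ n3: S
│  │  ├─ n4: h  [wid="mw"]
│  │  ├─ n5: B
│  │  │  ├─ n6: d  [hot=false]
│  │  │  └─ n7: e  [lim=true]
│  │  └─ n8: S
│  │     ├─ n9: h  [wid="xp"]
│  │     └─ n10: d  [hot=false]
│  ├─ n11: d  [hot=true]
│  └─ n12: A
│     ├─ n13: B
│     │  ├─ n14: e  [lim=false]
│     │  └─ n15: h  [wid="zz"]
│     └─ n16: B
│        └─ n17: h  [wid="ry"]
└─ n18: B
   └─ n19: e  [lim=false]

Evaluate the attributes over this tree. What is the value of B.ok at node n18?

9

1. n1.wid = "rz"  [terminal]
2. n4.wid = "mw"  [terminal]
3. n5.env = "kmw"  ["k" ++ h.wid]
4. n5.ok = 1  [len(h.wid) - 1]
5. n5.val = true  [true]
6. n6.hot = false  [terminal]
7. n7.lim = true  [terminal]
8. n5.depth = false  [not e.lim]
9. n9.wid = "xp"  [terminal]
10. n10.hot = false  [terminal]
11. n8.idx = -3  [len(h.wid) - 5]
12. n8.fin = -6  [-6]
13. n8.off = 14  [len(h.wid) + 12]
14. n3.idx = 7  [S₁.off * 2 - 21]
15. n3.fin = 26  [26]
16. n3.off = 7  [7]
17. n11.hot = true  [terminal]
18. n12.key = 6  [S₁.idx * -2 + 20]
19. n12.lim = 12  [S₁.idx + 5]
20. n13.env = "wx"  ["wx"]
21. n13.ok = -1  [A.key - 7]
22. n13.val = false  [false]
23. n14.lim = false  [terminal]
24. n15.wid = "zz"  [terminal]
25. n13.depth = true  [e.lim == false]
26. n16.env = "yp"  ["yp"]
27. n16.ok = 11  [A.lim * 3 - 25]
28. n16.val = true  [B₀.depth == true]
29. n17.wid = "ry"  [terminal]
30. n16.depth = true  [B.val == true]
31. n12.idx = 11  [A.key + 5]
32. n2.idx = 13  [S₁.off + S₁.fin - 20]
33. n2.fin = -2  [S₁.off + S₁.fin - 35]
34. n2.off = -8  [A.idx * -1 + 3]
35. n18.env = "qrz"  ["q" ++ h.wid]
36. n18.ok = 9  [S₁.off * -2 - 7]
37. n18.val = true  [S₁.idx > 12]
38. n19.lim = false  [terminal]
39. n18.depth = false  [B.ok > 9]
40. n0.idx = 24  [S₁.fin + 26]
41. n0.fin = 3  [S₁.off + 11]
42. n0.off = -9  [S₁.off * -2 - 25]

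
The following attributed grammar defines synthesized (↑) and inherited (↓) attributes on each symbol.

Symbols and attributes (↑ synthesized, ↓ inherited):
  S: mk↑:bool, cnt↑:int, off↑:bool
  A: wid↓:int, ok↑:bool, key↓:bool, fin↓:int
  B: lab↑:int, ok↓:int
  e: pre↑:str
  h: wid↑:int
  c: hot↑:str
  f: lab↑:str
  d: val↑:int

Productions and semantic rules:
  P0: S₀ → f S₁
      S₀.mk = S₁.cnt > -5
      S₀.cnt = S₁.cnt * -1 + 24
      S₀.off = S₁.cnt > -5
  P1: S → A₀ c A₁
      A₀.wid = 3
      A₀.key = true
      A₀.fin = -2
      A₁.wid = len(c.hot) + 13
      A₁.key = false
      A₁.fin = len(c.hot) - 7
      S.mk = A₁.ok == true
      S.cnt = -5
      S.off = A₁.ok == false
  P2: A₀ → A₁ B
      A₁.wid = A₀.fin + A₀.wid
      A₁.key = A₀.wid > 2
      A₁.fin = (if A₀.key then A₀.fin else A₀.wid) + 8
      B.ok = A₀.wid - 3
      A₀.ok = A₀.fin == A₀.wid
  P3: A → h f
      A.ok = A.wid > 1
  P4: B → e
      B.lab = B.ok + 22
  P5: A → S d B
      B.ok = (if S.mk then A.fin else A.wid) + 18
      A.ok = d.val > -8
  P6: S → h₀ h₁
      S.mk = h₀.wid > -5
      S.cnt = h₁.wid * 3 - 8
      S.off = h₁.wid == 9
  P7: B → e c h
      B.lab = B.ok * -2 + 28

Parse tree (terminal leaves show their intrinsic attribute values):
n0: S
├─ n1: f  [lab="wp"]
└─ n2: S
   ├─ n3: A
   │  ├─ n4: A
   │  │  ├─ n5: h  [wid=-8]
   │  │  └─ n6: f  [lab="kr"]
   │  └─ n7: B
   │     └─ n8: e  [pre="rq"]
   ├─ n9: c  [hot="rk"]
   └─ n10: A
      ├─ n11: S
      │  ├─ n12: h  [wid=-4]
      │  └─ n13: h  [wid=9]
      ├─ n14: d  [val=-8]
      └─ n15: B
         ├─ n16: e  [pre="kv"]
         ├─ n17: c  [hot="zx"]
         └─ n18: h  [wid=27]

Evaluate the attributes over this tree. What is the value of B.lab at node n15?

1. n1.lab = "wp"  [terminal]
2. n3.wid = 3  [3]
3. n3.key = true  [true]
4. n3.fin = -2  [-2]
5. n4.wid = 1  [A₀.fin + A₀.wid]
6. n4.key = true  [A₀.wid > 2]
7. n4.fin = 6  [(if A₀.key then A₀.fin else A₀.wid) + 8]
8. n5.wid = -8  [terminal]
9. n6.lab = "kr"  [terminal]
10. n4.ok = false  [A.wid > 1]
11. n7.ok = 0  [A₀.wid - 3]
12. n8.pre = "rq"  [terminal]
13. n7.lab = 22  [B.ok + 22]
14. n3.ok = false  [A₀.fin == A₀.wid]
15. n9.hot = "rk"  [terminal]
16. n10.wid = 15  [len(c.hot) + 13]
17. n10.key = false  [false]
18. n10.fin = -5  [len(c.hot) - 7]
19. n12.wid = -4  [terminal]
20. n13.wid = 9  [terminal]
21. n11.mk = true  [h₀.wid > -5]
22. n11.cnt = 19  [h₁.wid * 3 - 8]
23. n11.off = true  [h₁.wid == 9]
24. n14.val = -8  [terminal]
25. n15.ok = 13  [(if S.mk then A.fin else A.wid) + 18]
26. n16.pre = "kv"  [terminal]
27. n17.hot = "zx"  [terminal]
28. n18.wid = 27  [terminal]
29. n15.lab = 2  [B.ok * -2 + 28]
30. n10.ok = false  [d.val > -8]
31. n2.mk = false  [A₁.ok == true]
32. n2.cnt = -5  [-5]
33. n2.off = true  [A₁.ok == false]
34. n0.mk = false  [S₁.cnt > -5]
35. n0.cnt = 29  [S₁.cnt * -1 + 24]
36. n0.off = false  [S₁.cnt > -5]

2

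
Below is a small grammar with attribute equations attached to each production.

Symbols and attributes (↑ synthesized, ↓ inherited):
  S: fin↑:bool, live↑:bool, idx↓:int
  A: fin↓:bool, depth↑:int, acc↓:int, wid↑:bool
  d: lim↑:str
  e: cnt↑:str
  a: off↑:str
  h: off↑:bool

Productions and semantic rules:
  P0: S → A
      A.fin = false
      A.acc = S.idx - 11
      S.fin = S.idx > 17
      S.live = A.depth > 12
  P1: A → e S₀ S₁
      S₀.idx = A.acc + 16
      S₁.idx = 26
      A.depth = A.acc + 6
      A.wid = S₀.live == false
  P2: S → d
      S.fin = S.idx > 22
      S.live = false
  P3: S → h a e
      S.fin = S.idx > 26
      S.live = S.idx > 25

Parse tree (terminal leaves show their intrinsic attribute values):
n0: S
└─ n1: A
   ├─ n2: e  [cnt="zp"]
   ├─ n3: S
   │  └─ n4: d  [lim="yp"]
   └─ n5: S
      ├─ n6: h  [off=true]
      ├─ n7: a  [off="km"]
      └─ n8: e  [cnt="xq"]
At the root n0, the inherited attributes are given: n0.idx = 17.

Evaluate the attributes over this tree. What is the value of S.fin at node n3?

1. n0.idx = 17  [given at root]
2. n1.fin = false  [false]
3. n1.acc = 6  [S.idx - 11]
4. n2.cnt = "zp"  [terminal]
5. n3.idx = 22  [A.acc + 16]
6. n4.lim = "yp"  [terminal]
7. n3.fin = false  [S.idx > 22]
8. n3.live = false  [false]
9. n5.idx = 26  [26]
10. n6.off = true  [terminal]
11. n7.off = "km"  [terminal]
12. n8.cnt = "xq"  [terminal]
13. n5.fin = false  [S.idx > 26]
14. n5.live = true  [S.idx > 25]
15. n1.depth = 12  [A.acc + 6]
16. n1.wid = true  [S₀.live == false]
17. n0.fin = false  [S.idx > 17]
18. n0.live = false  [A.depth > 12]

false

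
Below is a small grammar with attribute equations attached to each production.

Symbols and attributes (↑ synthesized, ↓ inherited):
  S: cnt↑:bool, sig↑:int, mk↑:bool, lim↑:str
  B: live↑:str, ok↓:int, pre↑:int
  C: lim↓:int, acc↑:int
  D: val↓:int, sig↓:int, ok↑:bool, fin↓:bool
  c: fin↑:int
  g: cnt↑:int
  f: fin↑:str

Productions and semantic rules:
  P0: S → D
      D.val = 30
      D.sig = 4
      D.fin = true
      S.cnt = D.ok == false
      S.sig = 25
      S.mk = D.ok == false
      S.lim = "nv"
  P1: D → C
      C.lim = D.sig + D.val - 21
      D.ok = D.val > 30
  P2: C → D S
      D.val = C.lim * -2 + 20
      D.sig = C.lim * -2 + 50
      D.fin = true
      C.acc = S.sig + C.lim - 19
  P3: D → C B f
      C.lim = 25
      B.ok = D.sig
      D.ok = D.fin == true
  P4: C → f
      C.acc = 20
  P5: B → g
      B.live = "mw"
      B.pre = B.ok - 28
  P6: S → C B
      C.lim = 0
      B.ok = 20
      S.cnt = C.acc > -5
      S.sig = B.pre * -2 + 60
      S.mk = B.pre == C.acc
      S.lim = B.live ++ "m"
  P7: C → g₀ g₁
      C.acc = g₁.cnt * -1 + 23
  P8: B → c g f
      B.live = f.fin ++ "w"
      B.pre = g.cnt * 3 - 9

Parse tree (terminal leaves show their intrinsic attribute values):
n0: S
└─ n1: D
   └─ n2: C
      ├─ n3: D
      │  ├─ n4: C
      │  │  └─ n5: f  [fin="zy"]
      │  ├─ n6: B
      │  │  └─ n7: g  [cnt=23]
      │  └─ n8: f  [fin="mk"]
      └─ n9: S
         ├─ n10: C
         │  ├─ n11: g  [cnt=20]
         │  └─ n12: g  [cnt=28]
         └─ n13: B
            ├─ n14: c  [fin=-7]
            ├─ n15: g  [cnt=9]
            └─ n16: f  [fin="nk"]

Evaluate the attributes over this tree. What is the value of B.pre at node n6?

1. n1.val = 30  [30]
2. n1.sig = 4  [4]
3. n1.fin = true  [true]
4. n2.lim = 13  [D.sig + D.val - 21]
5. n3.val = -6  [C.lim * -2 + 20]
6. n3.sig = 24  [C.lim * -2 + 50]
7. n3.fin = true  [true]
8. n4.lim = 25  [25]
9. n5.fin = "zy"  [terminal]
10. n4.acc = 20  [20]
11. n6.ok = 24  [D.sig]
12. n7.cnt = 23  [terminal]
13. n6.live = "mw"  ["mw"]
14. n6.pre = -4  [B.ok - 28]
15. n8.fin = "mk"  [terminal]
16. n3.ok = true  [D.fin == true]
17. n10.lim = 0  [0]
18. n11.cnt = 20  [terminal]
19. n12.cnt = 28  [terminal]
20. n10.acc = -5  [g₁.cnt * -1 + 23]
21. n13.ok = 20  [20]
22. n14.fin = -7  [terminal]
23. n15.cnt = 9  [terminal]
24. n16.fin = "nk"  [terminal]
25. n13.live = "nkw"  [f.fin ++ "w"]
26. n13.pre = 18  [g.cnt * 3 - 9]
27. n9.cnt = false  [C.acc > -5]
28. n9.sig = 24  [B.pre * -2 + 60]
29. n9.mk = false  [B.pre == C.acc]
30. n9.lim = "nkwm"  [B.live ++ "m"]
31. n2.acc = 18  [S.sig + C.lim - 19]
32. n1.ok = false  [D.val > 30]
33. n0.cnt = true  [D.ok == false]
34. n0.sig = 25  [25]
35. n0.mk = true  [D.ok == false]
36. n0.lim = "nv"  ["nv"]

-4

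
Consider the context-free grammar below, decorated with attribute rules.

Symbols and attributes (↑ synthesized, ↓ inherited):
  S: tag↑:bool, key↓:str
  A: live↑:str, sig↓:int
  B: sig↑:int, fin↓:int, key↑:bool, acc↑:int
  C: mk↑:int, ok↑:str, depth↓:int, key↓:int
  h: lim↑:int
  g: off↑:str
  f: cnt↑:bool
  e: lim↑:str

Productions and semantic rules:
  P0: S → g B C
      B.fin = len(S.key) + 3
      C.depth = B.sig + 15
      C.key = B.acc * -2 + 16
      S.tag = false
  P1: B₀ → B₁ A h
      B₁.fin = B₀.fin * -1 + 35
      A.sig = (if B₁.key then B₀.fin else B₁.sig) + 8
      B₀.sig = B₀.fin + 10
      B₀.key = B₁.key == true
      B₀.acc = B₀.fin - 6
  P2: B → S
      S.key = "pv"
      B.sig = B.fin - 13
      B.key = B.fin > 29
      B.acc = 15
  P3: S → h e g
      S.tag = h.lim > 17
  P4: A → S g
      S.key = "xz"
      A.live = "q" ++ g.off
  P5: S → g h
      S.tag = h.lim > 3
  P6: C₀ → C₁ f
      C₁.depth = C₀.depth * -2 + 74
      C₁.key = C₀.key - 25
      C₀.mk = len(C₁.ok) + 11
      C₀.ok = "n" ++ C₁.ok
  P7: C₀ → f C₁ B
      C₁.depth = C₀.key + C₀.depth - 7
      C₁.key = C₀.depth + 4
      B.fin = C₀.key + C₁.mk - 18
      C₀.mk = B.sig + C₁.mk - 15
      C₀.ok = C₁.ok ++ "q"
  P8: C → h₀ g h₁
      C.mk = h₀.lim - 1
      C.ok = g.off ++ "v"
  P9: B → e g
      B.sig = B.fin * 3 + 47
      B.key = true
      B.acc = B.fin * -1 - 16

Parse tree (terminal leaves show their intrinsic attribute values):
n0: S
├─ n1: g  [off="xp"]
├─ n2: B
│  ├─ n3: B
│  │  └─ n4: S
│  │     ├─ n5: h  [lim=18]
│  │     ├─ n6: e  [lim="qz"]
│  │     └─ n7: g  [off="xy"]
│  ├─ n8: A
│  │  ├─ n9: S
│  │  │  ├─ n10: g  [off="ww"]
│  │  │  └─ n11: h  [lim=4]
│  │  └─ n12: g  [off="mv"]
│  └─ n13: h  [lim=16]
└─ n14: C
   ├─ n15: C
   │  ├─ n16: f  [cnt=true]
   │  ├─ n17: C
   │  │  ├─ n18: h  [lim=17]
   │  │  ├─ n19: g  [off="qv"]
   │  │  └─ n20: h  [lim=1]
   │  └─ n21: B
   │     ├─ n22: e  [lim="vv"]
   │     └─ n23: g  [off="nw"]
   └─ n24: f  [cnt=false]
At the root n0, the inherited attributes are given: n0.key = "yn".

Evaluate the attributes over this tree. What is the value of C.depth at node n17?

0

1. n0.key = "yn"  [given at root]
2. n1.off = "xp"  [terminal]
3. n2.fin = 5  [len(S.key) + 3]
4. n3.fin = 30  [B₀.fin * -1 + 35]
5. n4.key = "pv"  ["pv"]
6. n5.lim = 18  [terminal]
7. n6.lim = "qz"  [terminal]
8. n7.off = "xy"  [terminal]
9. n4.tag = true  [h.lim > 17]
10. n3.sig = 17  [B.fin - 13]
11. n3.key = true  [B.fin > 29]
12. n3.acc = 15  [15]
13. n8.sig = 13  [(if B₁.key then B₀.fin else B₁.sig) + 8]
14. n9.key = "xz"  ["xz"]
15. n10.off = "ww"  [terminal]
16. n11.lim = 4  [terminal]
17. n9.tag = true  [h.lim > 3]
18. n12.off = "mv"  [terminal]
19. n8.live = "qmv"  ["q" ++ g.off]
20. n13.lim = 16  [terminal]
21. n2.sig = 15  [B₀.fin + 10]
22. n2.key = true  [B₁.key == true]
23. n2.acc = -1  [B₀.fin - 6]
24. n14.depth = 30  [B.sig + 15]
25. n14.key = 18  [B.acc * -2 + 16]
26. n15.depth = 14  [C₀.depth * -2 + 74]
27. n15.key = -7  [C₀.key - 25]
28. n16.cnt = true  [terminal]
29. n17.depth = 0  [C₀.key + C₀.depth - 7]
30. n17.key = 18  [C₀.depth + 4]
31. n18.lim = 17  [terminal]
32. n19.off = "qv"  [terminal]
33. n20.lim = 1  [terminal]
34. n17.mk = 16  [h₀.lim - 1]
35. n17.ok = "qvv"  [g.off ++ "v"]
36. n21.fin = -9  [C₀.key + C₁.mk - 18]
37. n22.lim = "vv"  [terminal]
38. n23.off = "nw"  [terminal]
39. n21.sig = 20  [B.fin * 3 + 47]
40. n21.key = true  [true]
41. n21.acc = -7  [B.fin * -1 - 16]
42. n15.mk = 21  [B.sig + C₁.mk - 15]
43. n15.ok = "qvvq"  [C₁.ok ++ "q"]
44. n24.cnt = false  [terminal]
45. n14.mk = 15  [len(C₁.ok) + 11]
46. n14.ok = "nqvvq"  ["n" ++ C₁.ok]
47. n0.tag = false  [false]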